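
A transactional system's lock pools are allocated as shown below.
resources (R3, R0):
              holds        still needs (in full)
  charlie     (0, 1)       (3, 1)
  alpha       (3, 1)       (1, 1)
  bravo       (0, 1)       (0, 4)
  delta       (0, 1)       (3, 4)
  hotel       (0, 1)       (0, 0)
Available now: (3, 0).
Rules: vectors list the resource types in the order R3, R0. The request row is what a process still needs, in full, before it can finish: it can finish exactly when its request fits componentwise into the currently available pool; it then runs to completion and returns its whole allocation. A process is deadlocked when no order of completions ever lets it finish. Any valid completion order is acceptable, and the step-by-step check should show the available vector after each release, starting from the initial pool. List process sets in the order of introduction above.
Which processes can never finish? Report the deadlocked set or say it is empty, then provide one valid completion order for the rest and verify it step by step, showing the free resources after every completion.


Deadlocked: bravo and delta.
Key observation: once hotel, charlie, alpha finish, the pool peaks at (6, 3) — and every remaining process still needs more R0 than that.
A valid finishing order for the others: hotel, charlie, alpha. Walking it through:
  pool = (3, 0)
  hotel needs (0, 0) <= (3, 0) -> finishes; pool += (0, 1) = (3, 1)
  charlie needs (3, 1) <= (3, 1) -> finishes; pool += (0, 1) = (3, 2)
  alpha needs (1, 1) <= (3, 2) -> finishes; pool += (3, 1) = (6, 3)
None of the blocked processes ever fits:
  bravo cannot run: need (0, 4) vs free (6, 3) (insufficient R0)
  delta cannot run: need (3, 4) vs free (6, 3) (insufficient R0)


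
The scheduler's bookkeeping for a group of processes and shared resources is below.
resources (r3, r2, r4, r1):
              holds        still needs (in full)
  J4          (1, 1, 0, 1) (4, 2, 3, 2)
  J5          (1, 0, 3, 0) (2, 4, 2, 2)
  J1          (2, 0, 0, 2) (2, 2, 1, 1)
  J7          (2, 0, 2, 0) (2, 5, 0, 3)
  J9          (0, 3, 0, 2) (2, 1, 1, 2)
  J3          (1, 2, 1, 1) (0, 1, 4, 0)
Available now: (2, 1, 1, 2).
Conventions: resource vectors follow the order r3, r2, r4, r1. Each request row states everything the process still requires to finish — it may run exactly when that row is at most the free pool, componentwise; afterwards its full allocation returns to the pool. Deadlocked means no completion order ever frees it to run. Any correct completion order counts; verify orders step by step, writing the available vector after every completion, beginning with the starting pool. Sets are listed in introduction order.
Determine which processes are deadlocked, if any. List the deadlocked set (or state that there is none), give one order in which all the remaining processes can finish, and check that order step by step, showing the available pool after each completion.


Deadlocked: J4, J5, J7 and J3.
Key observation: after J9, J1 the pool peaks at (4, 4, 1, 6), and each blocked process is short somewhere: J4 on r4; J5 on r4; J7 on r2; J3 on r4.
A valid finishing order for the others: J9, J1. Verifying each step:
  pool = (2, 1, 1, 2)
  run J9 (needs (2, 1, 1, 2), free (2, 1, 1, 2)); after release of (0, 3, 0, 2) the pool is (2, 4, 1, 4)
  run J1 (needs (2, 2, 1, 1), free (2, 4, 1, 4)); after release of (2, 0, 0, 2) the pool is (4, 4, 1, 6)
The stuck group stays short no matter what:
  J4 cannot run: need (4, 2, 3, 2) vs free (4, 4, 1, 6) (insufficient r4)
  J5 cannot run: need (2, 4, 2, 2) vs free (4, 4, 1, 6) (insufficient r4)
  J7 cannot run: need (2, 5, 0, 3) vs free (4, 4, 1, 6) (insufficient r2)
  J3 cannot run: need (0, 1, 4, 0) vs free (4, 4, 1, 6) (insufficient r4)


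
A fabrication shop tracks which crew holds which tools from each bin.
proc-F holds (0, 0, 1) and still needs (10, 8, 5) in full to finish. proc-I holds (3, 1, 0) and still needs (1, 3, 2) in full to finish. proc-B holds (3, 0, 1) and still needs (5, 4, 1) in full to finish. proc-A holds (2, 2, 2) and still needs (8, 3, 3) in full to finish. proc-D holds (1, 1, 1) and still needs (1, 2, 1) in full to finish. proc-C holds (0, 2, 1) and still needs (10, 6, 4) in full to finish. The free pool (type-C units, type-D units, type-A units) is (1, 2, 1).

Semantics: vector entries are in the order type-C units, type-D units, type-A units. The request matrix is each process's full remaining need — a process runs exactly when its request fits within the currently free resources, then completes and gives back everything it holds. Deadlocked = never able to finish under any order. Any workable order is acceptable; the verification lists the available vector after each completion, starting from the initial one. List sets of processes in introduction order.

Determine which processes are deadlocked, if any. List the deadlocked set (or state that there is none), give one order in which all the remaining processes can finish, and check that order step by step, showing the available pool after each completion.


Nothing here is deadlocked.
Key observation: beginning at proc-D, releases accumulate fast enough that every process eventually fits.
A valid finishing order for the others: proc-D, proc-I, proc-B, proc-A, proc-C, proc-F. Verifying each step:
  pool = (1, 2, 1)
  run proc-D (needs (1, 2, 1), free (1, 2, 1)); after release of (1, 1, 1) the pool is (2, 3, 2)
  run proc-I (needs (1, 3, 2), free (2, 3, 2)); after release of (3, 1, 0) the pool is (5, 4, 2)
  run proc-B (needs (5, 4, 1), free (5, 4, 2)); after release of (3, 0, 1) the pool is (8, 4, 3)
  run proc-A (needs (8, 3, 3), free (8, 4, 3)); after release of (2, 2, 2) the pool is (10, 6, 5)
  run proc-C (needs (10, 6, 4), free (10, 6, 5)); after release of (0, 2, 1) the pool is (10, 8, 6)
  run proc-F (needs (10, 8, 5), free (10, 8, 6)); after release of (0, 0, 1) the pool is (10, 8, 7)


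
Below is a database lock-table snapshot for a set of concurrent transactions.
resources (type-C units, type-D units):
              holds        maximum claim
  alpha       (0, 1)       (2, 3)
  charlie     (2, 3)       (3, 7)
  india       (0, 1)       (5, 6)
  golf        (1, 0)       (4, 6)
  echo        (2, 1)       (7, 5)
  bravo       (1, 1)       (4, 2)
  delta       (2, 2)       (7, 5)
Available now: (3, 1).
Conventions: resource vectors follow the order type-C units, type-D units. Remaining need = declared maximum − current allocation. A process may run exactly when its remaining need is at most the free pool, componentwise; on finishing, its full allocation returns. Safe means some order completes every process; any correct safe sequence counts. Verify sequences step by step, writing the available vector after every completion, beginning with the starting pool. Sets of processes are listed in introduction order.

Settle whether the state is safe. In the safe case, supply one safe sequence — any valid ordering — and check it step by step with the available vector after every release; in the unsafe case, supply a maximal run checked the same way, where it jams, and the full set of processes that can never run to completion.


UNSAFE.
Key observation: after bravo, alpha the pool peaks at (4, 3), and each blocked process is short somewhere: charlie on type-D units; india on type-C units, type-D units; golf on type-D units; echo on type-C units, type-D units; delta on type-C units.
The run bravo, alpha cannot be extended any further. Walking it through:
  pool = (3, 1)
  bravo: need (3, 1) fits (3, 1); releases (1, 1), pool now (4, 2)
  alpha: need (2, 2) fits (4, 2); releases (0, 1), pool now (4, 3)
  charlie cannot run: need (1, 4) vs free (4, 3) (insufficient type-D units)
  india cannot run: need (5, 5) vs free (4, 3) (insufficient type-C units and type-D units)
  golf cannot run: need (3, 6) vs free (4, 3) (insufficient type-D units)
  echo cannot run: need (5, 4) vs free (4, 3) (insufficient type-C units and type-D units)
  delta cannot run: need (5, 3) vs free (4, 3) (insufficient type-C units)
Never able to finish: charlie, india, golf, echo and delta.


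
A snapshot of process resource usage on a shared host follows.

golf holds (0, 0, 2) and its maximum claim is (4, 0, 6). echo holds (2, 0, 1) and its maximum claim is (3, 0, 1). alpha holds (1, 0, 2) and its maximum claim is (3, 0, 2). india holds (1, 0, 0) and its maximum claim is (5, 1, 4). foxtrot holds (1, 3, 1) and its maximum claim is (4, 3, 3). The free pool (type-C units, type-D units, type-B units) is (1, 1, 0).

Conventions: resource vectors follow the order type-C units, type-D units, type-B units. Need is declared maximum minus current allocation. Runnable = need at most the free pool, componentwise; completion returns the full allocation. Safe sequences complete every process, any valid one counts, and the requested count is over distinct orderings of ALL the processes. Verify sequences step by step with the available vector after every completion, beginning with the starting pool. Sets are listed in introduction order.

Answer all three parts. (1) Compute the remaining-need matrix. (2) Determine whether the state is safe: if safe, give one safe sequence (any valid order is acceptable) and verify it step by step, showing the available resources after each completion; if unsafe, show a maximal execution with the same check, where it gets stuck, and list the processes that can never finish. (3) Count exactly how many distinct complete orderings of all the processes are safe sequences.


(1) Outstanding need per process (order type-C units, type-D units, type-B units):
  golf: (4, 0, 4)
  echo: (1, 0, 0)
  alpha: (2, 0, 0)
  india: (4, 1, 4)
  foxtrot: (3, 0, 2)
(2) SAFE. One safe sequence: echo, alpha, foxtrot, india, golf.
Key observation: at echo the run first touches a limit — (1, 0, 0) against (1, 1, 0), exact on a resource it actually requests.
Verifying each step:
  pool = (1, 1, 0)
  echo needs (1, 0, 0) <= (1, 1, 0) -> finishes; pool += (2, 0, 1) = (3, 1, 1)
  alpha needs (2, 0, 0) <= (3, 1, 1) -> finishes; pool += (1, 0, 2) = (4, 1, 3)
  foxtrot needs (3, 0, 2) <= (4, 1, 3) -> finishes; pool += (1, 3, 1) = (5, 4, 4)
  india needs (4, 1, 4) <= (5, 4, 4) -> finishes; pool += (1, 0, 0) = (6, 4, 4)
  golf needs (4, 0, 4) <= (6, 4, 4) -> finishes; pool += (0, 0, 2) = (6, 4, 6)
(3) The exact count: 2 of the possible complete orderings are safe sequences.


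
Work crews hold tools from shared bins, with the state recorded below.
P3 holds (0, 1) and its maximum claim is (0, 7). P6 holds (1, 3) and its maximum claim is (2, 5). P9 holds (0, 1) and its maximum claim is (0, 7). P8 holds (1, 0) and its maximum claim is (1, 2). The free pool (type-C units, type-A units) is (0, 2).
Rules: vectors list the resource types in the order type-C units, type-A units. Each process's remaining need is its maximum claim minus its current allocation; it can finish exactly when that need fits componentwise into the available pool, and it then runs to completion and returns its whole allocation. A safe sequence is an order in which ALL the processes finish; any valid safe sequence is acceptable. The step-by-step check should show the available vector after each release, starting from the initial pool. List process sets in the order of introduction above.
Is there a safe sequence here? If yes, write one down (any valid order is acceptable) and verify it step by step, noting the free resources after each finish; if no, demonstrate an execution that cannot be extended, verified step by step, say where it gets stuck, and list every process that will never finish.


The state is UNSAFE.
Key observation: even finishing P8, P6 leaves just (2, 5) free — too little type-A units for any of the remaining processes.
A maximal execution: P8, P6 — then nothing else fits. Step-by-step check:
  pool = (0, 2)
  P8 needs (0, 2) <= (0, 2) -> finishes; pool += (1, 0) = (1, 2)
  P6 needs (1, 2) <= (1, 2) -> finishes; pool += (1, 3) = (2, 5)
  blocked: P3 wants (0, 6), pool (2, 5) — not enough type-A units
  blocked: P9 wants (0, 6), pool (2, 5) — not enough type-A units
Never able to finish: P3 and P9.


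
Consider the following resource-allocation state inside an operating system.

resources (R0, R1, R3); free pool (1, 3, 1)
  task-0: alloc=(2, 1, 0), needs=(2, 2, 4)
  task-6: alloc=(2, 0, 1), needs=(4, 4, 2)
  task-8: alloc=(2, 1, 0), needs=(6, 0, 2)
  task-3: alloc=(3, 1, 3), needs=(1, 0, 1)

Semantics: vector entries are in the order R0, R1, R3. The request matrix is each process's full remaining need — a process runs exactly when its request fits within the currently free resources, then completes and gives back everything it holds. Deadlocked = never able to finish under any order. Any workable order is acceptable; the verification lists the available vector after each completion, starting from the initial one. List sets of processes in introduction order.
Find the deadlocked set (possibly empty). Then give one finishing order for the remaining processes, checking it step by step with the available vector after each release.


Nothing here is deadlocked.
Key observation: no deadlock: task-3 fits now, and the freed resources carry the rest through.
The rest can finish in the order task-3, task-0, task-8, task-6. Verifying each step:
  pool = (1, 3, 1)
  run task-3 (needs (1, 0, 1), free (1, 3, 1)); after release of (3, 1, 3) the pool is (4, 4, 4)
  run task-0 (needs (2, 2, 4), free (4, 4, 4)); after release of (2, 1, 0) the pool is (6, 5, 4)
  run task-8 (needs (6, 0, 2), free (6, 5, 4)); after release of (2, 1, 0) the pool is (8, 6, 4)
  run task-6 (needs (4, 4, 2), free (8, 6, 4)); after release of (2, 0, 1) the pool is (10, 6, 5)


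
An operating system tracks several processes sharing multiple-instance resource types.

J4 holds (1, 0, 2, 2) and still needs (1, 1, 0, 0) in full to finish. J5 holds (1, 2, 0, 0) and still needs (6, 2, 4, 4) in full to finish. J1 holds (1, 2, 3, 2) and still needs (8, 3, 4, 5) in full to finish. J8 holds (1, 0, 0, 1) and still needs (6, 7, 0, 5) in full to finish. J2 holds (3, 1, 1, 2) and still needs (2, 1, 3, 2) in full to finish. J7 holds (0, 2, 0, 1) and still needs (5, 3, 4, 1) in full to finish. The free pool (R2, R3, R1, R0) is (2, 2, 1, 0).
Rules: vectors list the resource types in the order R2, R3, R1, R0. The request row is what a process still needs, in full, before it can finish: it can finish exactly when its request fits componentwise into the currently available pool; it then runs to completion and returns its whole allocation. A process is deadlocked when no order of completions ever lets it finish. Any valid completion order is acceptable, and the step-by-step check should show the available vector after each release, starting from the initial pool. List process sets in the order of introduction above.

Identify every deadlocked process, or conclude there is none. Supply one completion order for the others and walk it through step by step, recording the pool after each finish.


The deadlocked set is empty.
Key observation: J4 can run right away; the returned allocation unlocks the remaining processes in turn.
The rest can finish in the order J4, J2, J5, J7, J8, J1. Verifying each step:
  pool = (2, 2, 1, 0)
  J4: need (1, 1, 0, 0) fits (2, 2, 1, 0); releases (1, 0, 2, 2), pool now (3, 2, 3, 2)
  J2: need (2, 1, 3, 2) fits (3, 2, 3, 2); releases (3, 1, 1, 2), pool now (6, 3, 4, 4)
  J5: need (6, 2, 4, 4) fits (6, 3, 4, 4); releases (1, 2, 0, 0), pool now (7, 5, 4, 4)
  J7: need (5, 3, 4, 1) fits (7, 5, 4, 4); releases (0, 2, 0, 1), pool now (7, 7, 4, 5)
  J8: need (6, 7, 0, 5) fits (7, 7, 4, 5); releases (1, 0, 0, 1), pool now (8, 7, 4, 6)
  J1: need (8, 3, 4, 5) fits (8, 7, 4, 6); releases (1, 2, 3, 2), pool now (9, 9, 7, 8)


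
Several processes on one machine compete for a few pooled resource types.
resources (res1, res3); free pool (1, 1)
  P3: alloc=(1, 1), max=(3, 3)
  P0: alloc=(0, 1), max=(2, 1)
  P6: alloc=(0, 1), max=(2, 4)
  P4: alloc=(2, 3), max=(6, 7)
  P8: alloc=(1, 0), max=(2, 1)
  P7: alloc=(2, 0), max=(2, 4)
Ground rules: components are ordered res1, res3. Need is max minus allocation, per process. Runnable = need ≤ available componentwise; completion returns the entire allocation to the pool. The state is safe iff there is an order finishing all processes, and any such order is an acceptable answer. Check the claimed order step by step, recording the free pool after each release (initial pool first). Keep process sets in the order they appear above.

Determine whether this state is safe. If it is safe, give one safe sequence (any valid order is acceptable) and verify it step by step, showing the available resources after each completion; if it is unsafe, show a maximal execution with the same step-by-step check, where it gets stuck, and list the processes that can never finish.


The state is SAFE; one workable sequence: P8, P0, P3, P6, P7, P4.
Key observation: at P8 the run first touches a limit — (1, 1) against (1, 1), exact on a resource it actually requests.
Walking it through:
  pool = (1, 1)
  P8: need (1, 1) fits (1, 1); releases (1, 0), pool now (2, 1)
  P0: need (2, 0) fits (2, 1); releases (0, 1), pool now (2, 2)
  P3: need (2, 2) fits (2, 2); releases (1, 1), pool now (3, 3)
  P6: need (2, 3) fits (3, 3); releases (0, 1), pool now (3, 4)
  P7: need (0, 4) fits (3, 4); releases (2, 0), pool now (5, 4)
  P4: need (4, 4) fits (5, 4); releases (2, 3), pool now (7, 7)


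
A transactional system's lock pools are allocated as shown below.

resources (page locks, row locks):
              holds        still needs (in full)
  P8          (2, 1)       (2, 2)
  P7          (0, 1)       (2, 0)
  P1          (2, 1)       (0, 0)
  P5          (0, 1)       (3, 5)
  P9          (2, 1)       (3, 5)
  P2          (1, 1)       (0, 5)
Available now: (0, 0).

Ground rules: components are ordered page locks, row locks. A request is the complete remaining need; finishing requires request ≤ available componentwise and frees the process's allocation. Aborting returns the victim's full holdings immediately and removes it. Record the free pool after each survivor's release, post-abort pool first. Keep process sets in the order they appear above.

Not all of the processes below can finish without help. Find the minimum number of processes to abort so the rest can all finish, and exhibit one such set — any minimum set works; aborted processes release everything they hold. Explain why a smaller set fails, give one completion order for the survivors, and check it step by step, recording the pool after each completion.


The answer: abort P5 and P9.
Key observation: no ordering could ever have run P2 before the abort of P5 and P9; with (2, 2) back in the pool it fits at step 4.
Minimality, checking each single-abort alternative: P8 alone leaves P5 blocked (short on row locks); P7 alone leaves P5 blocked (short on row locks); P1 alone leaves P5 blocked (short on row locks); P5 alone leaves P9 blocked (short on row locks); P9 alone leaves P5 blocked (short on row locks); P2 alone leaves P5 blocked (short on row locks).
Survivors finish in the order: P7, P1, P8, P2. Walking it through (pool after the aborts first):
  pool = (2, 2)
  P7: need (2, 0) fits (2, 2); releases (0, 1), pool now (2, 3)
  P1: need (0, 0) fits (2, 3); releases (2, 1), pool now (4, 4)
  P8: need (2, 2) fits (4, 4); releases (2, 1), pool now (6, 5)
  P2: need (0, 5) fits (6, 5); releases (1, 1), pool now (7, 6)


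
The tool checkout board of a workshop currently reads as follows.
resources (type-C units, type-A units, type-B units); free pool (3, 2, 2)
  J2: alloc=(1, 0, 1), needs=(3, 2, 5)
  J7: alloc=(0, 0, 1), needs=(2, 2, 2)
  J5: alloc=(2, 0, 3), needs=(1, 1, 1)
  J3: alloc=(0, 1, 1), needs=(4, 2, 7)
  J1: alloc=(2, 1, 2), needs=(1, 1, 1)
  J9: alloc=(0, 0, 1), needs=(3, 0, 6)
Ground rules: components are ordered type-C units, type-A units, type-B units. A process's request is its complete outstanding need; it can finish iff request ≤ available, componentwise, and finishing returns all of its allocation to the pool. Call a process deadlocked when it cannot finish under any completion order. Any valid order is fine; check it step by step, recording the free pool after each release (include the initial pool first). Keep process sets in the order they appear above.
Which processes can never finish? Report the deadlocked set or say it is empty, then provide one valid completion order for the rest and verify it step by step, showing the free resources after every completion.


Nothing here is deadlocked.
Key observation: beginning at J5, releases accumulate fast enough that every process eventually fits.
A valid finishing order for the others: J5, J1, J7, J9, J3, J2. Verifying each step:
  pool = (3, 2, 2)
  run J5 (needs (1, 1, 1), free (3, 2, 2)); after release of (2, 0, 3) the pool is (5, 2, 5)
  run J1 (needs (1, 1, 1), free (5, 2, 5)); after release of (2, 1, 2) the pool is (7, 3, 7)
  run J7 (needs (2, 2, 2), free (7, 3, 7)); after release of (0, 0, 1) the pool is (7, 3, 8)
  run J9 (needs (3, 0, 6), free (7, 3, 8)); after release of (0, 0, 1) the pool is (7, 3, 9)
  run J3 (needs (4, 2, 7), free (7, 3, 9)); after release of (0, 1, 1) the pool is (7, 4, 10)
  run J2 (needs (3, 2, 5), free (7, 4, 10)); after release of (1, 0, 1) the pool is (8, 4, 11)


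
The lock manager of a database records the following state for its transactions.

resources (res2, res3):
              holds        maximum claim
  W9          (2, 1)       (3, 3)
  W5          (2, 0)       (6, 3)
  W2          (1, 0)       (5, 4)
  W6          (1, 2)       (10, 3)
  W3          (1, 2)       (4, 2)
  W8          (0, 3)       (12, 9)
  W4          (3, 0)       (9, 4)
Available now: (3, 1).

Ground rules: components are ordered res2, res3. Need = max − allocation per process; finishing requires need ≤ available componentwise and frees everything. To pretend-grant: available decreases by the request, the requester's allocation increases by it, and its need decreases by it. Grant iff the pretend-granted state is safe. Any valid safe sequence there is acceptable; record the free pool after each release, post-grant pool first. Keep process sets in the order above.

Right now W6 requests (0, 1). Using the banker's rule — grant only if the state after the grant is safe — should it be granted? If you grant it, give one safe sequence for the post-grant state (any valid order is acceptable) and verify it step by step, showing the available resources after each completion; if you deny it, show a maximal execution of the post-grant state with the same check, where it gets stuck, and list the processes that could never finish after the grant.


DENY — the pretend-granted state is unsafe.
Key observation: after W3, W9, W5 the pool peaks at (8, 3), and each blocked process is short somewhere: W2 on res3; W6 on res2; W8 on res2, res3; W4 on res3.
After a pretend grant, a maximal execution: W3, W9, W5 — then nothing else fits. Step-by-step check:
  pool = (3, 0)
  W3: need (3, 0) fits (3, 0); releases (1, 2), pool now (4, 2)
  W9: need (1, 2) fits (4, 2); releases (2, 1), pool now (6, 3)
  W5: need (4, 3) fits (6, 3); releases (2, 0), pool now (8, 3)
  W2 still needs (4, 4) but only (8, 3) is free — short on res3
  W6 still needs (9, 0) but only (8, 3) is free — short on res2
  W8 still needs (12, 6) but only (8, 3) is free — short on res2 and res3
  W4 still needs (6, 4) but only (8, 3) is free — short on res3
Post-grant, the permanently blocked set is W2, W6, W8 and W4.


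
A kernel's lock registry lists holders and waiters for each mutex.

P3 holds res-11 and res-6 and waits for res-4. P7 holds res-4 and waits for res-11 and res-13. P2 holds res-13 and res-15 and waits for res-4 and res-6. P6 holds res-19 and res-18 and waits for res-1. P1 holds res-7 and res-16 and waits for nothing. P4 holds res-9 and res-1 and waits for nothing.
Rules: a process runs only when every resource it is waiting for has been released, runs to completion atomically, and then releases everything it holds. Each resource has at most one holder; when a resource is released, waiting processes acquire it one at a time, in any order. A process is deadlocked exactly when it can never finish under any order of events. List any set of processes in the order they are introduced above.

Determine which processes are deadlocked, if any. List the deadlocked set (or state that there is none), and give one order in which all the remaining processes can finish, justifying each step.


Deadlocked set: P3, P7 and P2.
Key observation: the knot is the closed ring of waits P3 -> P7 -> P3; P2 is caught in further circular waits.
The rest can finish in the order P4, P1, P6.
Step-by-step check:
  run P4 (it waits on nothing); releases res-9 and res-1
  run P1 (it waits on nothing); releases res-7 and res-16
  run P6 (all its waits — res-1 — are resolved); releases res-19 and res-18


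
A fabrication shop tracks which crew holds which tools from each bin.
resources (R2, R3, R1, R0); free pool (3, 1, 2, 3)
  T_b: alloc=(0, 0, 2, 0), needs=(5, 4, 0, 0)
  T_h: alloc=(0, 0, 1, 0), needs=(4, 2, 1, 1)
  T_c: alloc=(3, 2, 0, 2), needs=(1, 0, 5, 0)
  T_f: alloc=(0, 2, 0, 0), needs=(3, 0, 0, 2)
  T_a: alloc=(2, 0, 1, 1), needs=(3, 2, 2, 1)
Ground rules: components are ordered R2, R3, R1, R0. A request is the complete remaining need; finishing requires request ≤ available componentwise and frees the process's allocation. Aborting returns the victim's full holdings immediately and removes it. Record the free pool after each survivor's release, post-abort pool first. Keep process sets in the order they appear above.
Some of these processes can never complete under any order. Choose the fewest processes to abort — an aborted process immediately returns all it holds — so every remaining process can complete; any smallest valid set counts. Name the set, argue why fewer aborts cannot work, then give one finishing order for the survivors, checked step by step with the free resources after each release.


Abort T_c.
Key observation: the deadlocked T_b becomes finishable only because T_c released (3, 2, 0, 2); it completes at step 4 below.
Why nothing smaller works: aborting no one leaves the state deadlocked as given.
Survivors finish in the order: T_a, T_h, T_f, T_b. Check, step by step (pool after the aborts first):
  pool = (6, 3, 2, 5)
  run T_a (needs (3, 2, 2, 1), free (6, 3, 2, 5)); after release of (2, 0, 1, 1) the pool is (8, 3, 3, 6)
  run T_h (needs (4, 2, 1, 1), free (8, 3, 3, 6)); after release of (0, 0, 1, 0) the pool is (8, 3, 4, 6)
  run T_f (needs (3, 0, 0, 2), free (8, 3, 4, 6)); after release of (0, 2, 0, 0) the pool is (8, 5, 4, 6)
  run T_b (needs (5, 4, 0, 0), free (8, 5, 4, 6)); after release of (0, 0, 2, 0) the pool is (8, 5, 6, 6)


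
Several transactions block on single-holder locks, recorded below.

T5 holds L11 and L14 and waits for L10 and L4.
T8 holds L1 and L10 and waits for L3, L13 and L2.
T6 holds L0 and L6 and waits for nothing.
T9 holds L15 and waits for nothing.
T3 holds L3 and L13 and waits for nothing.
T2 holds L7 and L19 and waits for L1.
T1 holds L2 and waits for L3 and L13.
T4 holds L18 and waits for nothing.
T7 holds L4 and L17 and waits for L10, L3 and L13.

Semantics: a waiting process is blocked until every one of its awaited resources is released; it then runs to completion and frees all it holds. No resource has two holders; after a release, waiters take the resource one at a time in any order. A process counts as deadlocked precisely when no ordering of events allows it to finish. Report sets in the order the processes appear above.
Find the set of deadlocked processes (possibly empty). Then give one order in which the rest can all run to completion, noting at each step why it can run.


Nothing here is deadlocked.
Key observation: the wait graph is acyclic; completion cascades from the unblocked processes through everyone else.
One completion order for the rest: T3, T4, T1, T8, T7, T6, T2, T9, T5.
Step-by-step check:
  T3 waits on nothing -> runs at once and releases L3 and L13
  T4 waits on nothing -> runs at once and releases L18
  T1: everything it awaited (L3 and L13) is free; runs, freeing L2
  T8: everything it awaited (L3, L13 and L2) is free; runs, freeing L1 and L10
  T7: everything it awaited (L10, L3 and L13) is free; runs, freeing L4 and L17
  T6 waits on nothing -> runs at once and releases L0 and L6
  T2: everything it awaited (L1) is free; runs, freeing L7 and L19
  T9 waits on nothing -> runs at once and releases L15
  T5: everything it awaited (L10 and L4) is free; runs, freeing L11 and L14


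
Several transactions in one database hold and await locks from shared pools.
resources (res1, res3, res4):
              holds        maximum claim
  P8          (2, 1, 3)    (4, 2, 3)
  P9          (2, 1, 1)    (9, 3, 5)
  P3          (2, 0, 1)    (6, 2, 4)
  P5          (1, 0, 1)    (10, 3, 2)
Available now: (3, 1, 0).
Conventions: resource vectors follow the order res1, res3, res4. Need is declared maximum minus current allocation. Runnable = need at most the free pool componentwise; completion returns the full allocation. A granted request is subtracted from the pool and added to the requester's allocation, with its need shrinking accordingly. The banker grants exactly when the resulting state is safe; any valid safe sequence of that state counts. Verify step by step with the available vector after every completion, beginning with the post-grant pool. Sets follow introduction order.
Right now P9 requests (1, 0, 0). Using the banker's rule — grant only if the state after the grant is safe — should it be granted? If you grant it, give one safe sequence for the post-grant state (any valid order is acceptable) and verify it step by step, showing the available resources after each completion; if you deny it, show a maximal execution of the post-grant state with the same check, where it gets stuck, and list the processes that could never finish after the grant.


GRANT. The post-grant state is safe; one safe sequence: P8, P3, P9, P5.
Key observation: after the grant the pool drops to (2, 1, 0), which still lets P8 finish first and unwind the rest.
Verifying the post-grant state step by step:
  pool = (2, 1, 0)
  P8 needs (2, 1, 0) <= (2, 1, 0) -> finishes; pool += (2, 1, 3) = (4, 2, 3)
  P3 needs (4, 2, 3) <= (4, 2, 3) -> finishes; pool += (2, 0, 1) = (6, 2, 4)
  P9 needs (6, 2, 4) <= (6, 2, 4) -> finishes; pool += (3, 1, 1) = (9, 3, 5)
  P5 needs (9, 3, 1) <= (9, 3, 5) -> finishes; pool += (1, 0, 1) = (10, 3, 6)


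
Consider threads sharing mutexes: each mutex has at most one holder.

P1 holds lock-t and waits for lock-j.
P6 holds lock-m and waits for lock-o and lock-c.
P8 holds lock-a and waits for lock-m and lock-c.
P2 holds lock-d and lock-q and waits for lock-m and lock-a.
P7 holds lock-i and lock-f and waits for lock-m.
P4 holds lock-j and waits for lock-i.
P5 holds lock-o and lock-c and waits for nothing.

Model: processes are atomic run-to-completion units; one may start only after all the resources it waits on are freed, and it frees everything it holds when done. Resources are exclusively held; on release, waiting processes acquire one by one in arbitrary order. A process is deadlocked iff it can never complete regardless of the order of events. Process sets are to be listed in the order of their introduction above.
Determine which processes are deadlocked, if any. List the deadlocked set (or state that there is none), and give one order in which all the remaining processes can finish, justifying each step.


Nothing here is deadlocked.
Key observation: no waiting chain loops back on itself — every chain ends at a process that waits on nothing, so everyone eventually runs.
The rest can finish in the order P5, P6, P7, P4, P8, P1, P2.
Walking it through:
  P5: no waits; runs immediately, freeing lock-o and lock-c
  P6: everything it awaited (lock-o and lock-c) is free; runs, freeing lock-m
  P7: everything it awaited (lock-m) is free; runs, freeing lock-i and lock-f
  P4: everything it awaited (lock-i) is free; runs, freeing lock-j
  P8: everything it awaited (lock-m and lock-c) is free; runs, freeing lock-a
  P1: everything it awaited (lock-j) is free; runs, freeing lock-t
  P2: everything it awaited (lock-m and lock-a) is free; runs, freeing lock-d and lock-q


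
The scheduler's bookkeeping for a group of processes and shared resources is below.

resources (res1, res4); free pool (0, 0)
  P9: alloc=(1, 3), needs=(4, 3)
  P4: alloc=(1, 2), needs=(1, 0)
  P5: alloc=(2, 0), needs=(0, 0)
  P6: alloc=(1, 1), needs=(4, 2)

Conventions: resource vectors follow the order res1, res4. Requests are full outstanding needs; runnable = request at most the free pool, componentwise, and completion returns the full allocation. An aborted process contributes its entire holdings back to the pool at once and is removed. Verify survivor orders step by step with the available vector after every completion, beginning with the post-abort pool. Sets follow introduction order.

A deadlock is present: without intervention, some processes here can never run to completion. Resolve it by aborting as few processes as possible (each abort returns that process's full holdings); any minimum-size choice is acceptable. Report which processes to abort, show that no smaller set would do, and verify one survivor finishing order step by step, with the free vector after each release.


Abort P6.
Key observation: P9 was stuck for good until P6 gave back (1, 1); in the order shown it finishes at step 3.
Why nothing smaller works: aborting no one leaves the state deadlocked as given.
Survivors finish in the order: P5, P4, P9. Step-by-step check (pool after the aborts first):
  pool = (1, 1)
  P5: need (0, 0) fits (1, 1); releases (2, 0), pool now (3, 1)
  P4: need (1, 0) fits (3, 1); releases (1, 2), pool now (4, 3)
  P9: need (4, 3) fits (4, 3); releases (1, 3), pool now (5, 6)


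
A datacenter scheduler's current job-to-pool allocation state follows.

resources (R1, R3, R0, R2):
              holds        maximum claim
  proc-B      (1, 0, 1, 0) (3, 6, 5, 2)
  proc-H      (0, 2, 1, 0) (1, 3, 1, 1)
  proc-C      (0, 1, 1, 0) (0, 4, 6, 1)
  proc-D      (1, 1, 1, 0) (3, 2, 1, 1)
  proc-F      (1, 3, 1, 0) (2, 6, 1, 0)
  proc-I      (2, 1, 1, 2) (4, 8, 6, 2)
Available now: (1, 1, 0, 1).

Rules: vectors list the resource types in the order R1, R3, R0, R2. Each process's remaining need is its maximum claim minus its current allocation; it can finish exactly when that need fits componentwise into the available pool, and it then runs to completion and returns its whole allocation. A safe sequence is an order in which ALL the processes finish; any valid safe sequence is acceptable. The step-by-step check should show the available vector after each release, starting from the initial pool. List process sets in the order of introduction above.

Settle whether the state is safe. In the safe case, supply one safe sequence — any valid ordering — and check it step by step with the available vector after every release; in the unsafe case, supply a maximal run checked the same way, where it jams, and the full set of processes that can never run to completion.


The state is UNSAFE.
Key observation: no order helps: past proc-H, proc-F, proc-D, the free pool tops out at (3, 7, 3, 1), below what each blocked process needs in R0.
A maximal execution: proc-H, proc-F, proc-D — then nothing else fits. Step-by-step check:
  pool = (1, 1, 0, 1)
  proc-H needs (1, 1, 0, 1) <= (1, 1, 0, 1) -> finishes; pool += (0, 2, 1, 0) = (1, 3, 1, 1)
  proc-F needs (1, 3, 0, 0) <= (1, 3, 1, 1) -> finishes; pool += (1, 3, 1, 0) = (2, 6, 2, 1)
  proc-D needs (2, 1, 0, 1) <= (2, 6, 2, 1) -> finishes; pool += (1, 1, 1, 0) = (3, 7, 3, 1)
  proc-B still needs (2, 6, 4, 2) but only (3, 7, 3, 1) is free — short on R0 and R2
  proc-C still needs (0, 3, 5, 1) but only (3, 7, 3, 1) is free — short on R0
  proc-I still needs (2, 7, 5, 0) but only (3, 7, 3, 1) is free — short on R0
Never able to finish: proc-B, proc-C and proc-I.


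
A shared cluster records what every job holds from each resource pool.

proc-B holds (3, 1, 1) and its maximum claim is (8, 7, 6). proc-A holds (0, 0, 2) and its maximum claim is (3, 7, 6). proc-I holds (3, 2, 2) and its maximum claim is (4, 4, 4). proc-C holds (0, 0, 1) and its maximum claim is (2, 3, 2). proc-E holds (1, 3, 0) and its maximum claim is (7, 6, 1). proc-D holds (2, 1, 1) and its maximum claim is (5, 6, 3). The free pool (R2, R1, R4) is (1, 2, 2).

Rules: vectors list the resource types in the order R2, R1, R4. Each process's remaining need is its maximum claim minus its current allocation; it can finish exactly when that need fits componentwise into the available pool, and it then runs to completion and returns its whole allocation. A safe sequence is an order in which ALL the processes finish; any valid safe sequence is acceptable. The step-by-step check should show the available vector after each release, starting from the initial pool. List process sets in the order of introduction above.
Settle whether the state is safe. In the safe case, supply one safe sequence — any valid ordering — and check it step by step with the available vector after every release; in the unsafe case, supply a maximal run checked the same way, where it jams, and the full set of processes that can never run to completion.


The state is UNSAFE.
Key observation: after proc-I, proc-C the pool peaks at (4, 4, 5), and each blocked process is short somewhere: proc-B on R2, R1; proc-A on R1; proc-E on R2; proc-D on R1.
Going as far as possible: proc-I, proc-C; after that, nothing fits. Walking it through:
  pool = (1, 2, 2)
  proc-I: need (1, 2, 2) fits (1, 2, 2); releases (3, 2, 2), pool now (4, 4, 4)
  proc-C: need (2, 3, 1) fits (4, 4, 4); releases (0, 0, 1), pool now (4, 4, 5)
  proc-B cannot run: need (5, 6, 5) vs free (4, 4, 5) (insufficient R2 and R1)
  proc-A cannot run: need (3, 7, 4) vs free (4, 4, 5) (insufficient R1)
  proc-E cannot run: need (6, 3, 1) vs free (4, 4, 5) (insufficient R2)
  proc-D cannot run: need (3, 5, 2) vs free (4, 4, 5) (insufficient R1)
Processes that can never finish: proc-B, proc-A, proc-E and proc-D.


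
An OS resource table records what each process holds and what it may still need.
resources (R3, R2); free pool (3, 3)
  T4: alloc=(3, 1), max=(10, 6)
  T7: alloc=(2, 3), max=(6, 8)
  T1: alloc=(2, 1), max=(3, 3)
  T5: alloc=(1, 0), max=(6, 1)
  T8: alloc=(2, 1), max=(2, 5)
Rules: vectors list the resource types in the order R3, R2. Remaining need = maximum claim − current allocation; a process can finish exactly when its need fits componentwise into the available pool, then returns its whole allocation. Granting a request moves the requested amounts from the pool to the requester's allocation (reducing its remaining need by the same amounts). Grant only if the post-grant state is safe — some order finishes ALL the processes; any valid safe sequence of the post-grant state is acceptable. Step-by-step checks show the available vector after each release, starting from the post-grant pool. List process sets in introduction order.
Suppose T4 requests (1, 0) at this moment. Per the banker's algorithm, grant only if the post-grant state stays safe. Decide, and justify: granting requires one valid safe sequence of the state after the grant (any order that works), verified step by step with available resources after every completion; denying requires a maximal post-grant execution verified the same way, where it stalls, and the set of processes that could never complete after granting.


GRANT. The post-grant state is safe; one safe sequence: T1, T8, T7, T4, T5.
Key observation: (2, 3) free after granting still covers T1 first, and each release covers the next.
Step-by-step check of the post-grant state:
  pool = (2, 3)
  run T1 (needs (1, 2), free (2, 3)); after release of (2, 1) the pool is (4, 4)
  run T8 (needs (0, 4), free (4, 4)); after release of (2, 1) the pool is (6, 5)
  run T7 (needs (4, 5), free (6, 5)); after release of (2, 3) the pool is (8, 8)
  run T4 (needs (6, 5), free (8, 8)); after release of (4, 1) the pool is (12, 9)
  run T5 (needs (5, 1), free (12, 9)); after release of (1, 0) the pool is (13, 9)


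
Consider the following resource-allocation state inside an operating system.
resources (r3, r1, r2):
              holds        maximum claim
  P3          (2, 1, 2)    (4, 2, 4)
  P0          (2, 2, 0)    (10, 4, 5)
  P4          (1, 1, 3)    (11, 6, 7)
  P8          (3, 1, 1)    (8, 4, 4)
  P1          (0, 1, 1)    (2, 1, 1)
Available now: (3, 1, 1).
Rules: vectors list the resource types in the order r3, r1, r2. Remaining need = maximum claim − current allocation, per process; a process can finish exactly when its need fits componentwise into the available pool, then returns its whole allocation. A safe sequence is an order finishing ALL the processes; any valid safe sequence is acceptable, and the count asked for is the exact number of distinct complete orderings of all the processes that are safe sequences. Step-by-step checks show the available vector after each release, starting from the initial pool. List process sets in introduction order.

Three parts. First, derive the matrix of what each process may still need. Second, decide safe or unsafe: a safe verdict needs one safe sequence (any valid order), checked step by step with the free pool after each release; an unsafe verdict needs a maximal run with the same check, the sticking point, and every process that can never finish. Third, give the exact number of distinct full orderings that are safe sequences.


(1) Outstanding need per process (order r3, r1, r2):
  P3: (2, 1, 2)
  P0: (8, 2, 5)
  P4: (10, 5, 4)
  P8: (5, 3, 3)
  P1: (2, 0, 0)
(2) The state is SAFE; one workable sequence: P1, P3, P8, P0, P4.
Key observation: reading the order forward, P3 is the first process whose need (2, 1, 2) meets the free pool (3, 2, 2) exactly on a resource it requests.
Step-by-step check:
  pool = (3, 1, 1)
  P1: need (2, 0, 0) fits (3, 1, 1); releases (0, 1, 1), pool now (3, 2, 2)
  P3: need (2, 1, 2) fits (3, 2, 2); releases (2, 1, 2), pool now (5, 3, 4)
  P8: need (5, 3, 3) fits (5, 3, 4); releases (3, 1, 1), pool now (8, 4, 5)
  P0: need (8, 2, 5) fits (8, 4, 5); releases (2, 2, 0), pool now (10, 6, 5)
  P4: need (10, 5, 4) fits (10, 6, 5); releases (1, 1, 3), pool now (11, 7, 8)
(3) Exactly 1 of the possible complete orderings is a safe sequence.
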